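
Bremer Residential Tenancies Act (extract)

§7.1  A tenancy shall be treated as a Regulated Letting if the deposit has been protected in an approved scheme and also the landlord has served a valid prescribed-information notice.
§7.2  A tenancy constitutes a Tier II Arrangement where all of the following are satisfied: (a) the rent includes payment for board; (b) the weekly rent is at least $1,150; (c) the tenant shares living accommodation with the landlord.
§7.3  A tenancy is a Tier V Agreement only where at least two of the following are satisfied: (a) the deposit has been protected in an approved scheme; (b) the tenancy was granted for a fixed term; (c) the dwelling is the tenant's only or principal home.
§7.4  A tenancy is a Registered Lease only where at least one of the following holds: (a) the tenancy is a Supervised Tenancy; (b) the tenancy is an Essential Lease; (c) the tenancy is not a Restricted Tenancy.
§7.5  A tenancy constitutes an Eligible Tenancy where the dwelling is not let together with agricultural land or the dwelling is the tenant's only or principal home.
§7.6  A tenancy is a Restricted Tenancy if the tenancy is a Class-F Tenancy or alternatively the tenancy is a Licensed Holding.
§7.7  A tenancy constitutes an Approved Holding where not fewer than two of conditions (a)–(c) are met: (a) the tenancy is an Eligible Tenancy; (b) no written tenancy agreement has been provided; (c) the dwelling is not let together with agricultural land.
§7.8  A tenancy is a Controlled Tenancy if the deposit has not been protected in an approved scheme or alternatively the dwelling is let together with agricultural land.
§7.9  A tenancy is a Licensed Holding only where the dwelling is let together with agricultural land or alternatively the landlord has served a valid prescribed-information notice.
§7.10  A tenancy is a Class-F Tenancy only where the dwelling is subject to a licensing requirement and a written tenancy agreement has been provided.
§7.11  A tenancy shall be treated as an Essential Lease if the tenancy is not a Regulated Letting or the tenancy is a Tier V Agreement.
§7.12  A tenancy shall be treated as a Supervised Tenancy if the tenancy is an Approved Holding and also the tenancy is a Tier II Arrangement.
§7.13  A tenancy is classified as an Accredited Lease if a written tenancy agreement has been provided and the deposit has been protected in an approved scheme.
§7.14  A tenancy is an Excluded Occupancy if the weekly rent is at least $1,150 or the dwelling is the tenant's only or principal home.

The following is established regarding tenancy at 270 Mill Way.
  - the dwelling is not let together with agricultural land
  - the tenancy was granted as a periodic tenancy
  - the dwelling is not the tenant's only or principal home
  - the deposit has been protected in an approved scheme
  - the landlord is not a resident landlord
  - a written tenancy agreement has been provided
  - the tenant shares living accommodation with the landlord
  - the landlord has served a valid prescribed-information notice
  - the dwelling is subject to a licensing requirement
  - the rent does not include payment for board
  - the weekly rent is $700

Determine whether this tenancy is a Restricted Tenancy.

Under §7.10: the dwelling is subject to a licensing requirement? yes; and a written tenancy agreement has been provided? yes. So the tenancy is a Class-F Tenancy.
Under §7.9: the dwelling is let together with agricultural land? no; or the landlord has served a valid prescribed-information notice? yes. So the tenancy is a Licensed Holding.
Under §7.6: Class-F Tenancy (§7.10)? yes; or Licensed Holding (§7.9)? yes. So the tenancy is a Restricted Tenancy.

Yes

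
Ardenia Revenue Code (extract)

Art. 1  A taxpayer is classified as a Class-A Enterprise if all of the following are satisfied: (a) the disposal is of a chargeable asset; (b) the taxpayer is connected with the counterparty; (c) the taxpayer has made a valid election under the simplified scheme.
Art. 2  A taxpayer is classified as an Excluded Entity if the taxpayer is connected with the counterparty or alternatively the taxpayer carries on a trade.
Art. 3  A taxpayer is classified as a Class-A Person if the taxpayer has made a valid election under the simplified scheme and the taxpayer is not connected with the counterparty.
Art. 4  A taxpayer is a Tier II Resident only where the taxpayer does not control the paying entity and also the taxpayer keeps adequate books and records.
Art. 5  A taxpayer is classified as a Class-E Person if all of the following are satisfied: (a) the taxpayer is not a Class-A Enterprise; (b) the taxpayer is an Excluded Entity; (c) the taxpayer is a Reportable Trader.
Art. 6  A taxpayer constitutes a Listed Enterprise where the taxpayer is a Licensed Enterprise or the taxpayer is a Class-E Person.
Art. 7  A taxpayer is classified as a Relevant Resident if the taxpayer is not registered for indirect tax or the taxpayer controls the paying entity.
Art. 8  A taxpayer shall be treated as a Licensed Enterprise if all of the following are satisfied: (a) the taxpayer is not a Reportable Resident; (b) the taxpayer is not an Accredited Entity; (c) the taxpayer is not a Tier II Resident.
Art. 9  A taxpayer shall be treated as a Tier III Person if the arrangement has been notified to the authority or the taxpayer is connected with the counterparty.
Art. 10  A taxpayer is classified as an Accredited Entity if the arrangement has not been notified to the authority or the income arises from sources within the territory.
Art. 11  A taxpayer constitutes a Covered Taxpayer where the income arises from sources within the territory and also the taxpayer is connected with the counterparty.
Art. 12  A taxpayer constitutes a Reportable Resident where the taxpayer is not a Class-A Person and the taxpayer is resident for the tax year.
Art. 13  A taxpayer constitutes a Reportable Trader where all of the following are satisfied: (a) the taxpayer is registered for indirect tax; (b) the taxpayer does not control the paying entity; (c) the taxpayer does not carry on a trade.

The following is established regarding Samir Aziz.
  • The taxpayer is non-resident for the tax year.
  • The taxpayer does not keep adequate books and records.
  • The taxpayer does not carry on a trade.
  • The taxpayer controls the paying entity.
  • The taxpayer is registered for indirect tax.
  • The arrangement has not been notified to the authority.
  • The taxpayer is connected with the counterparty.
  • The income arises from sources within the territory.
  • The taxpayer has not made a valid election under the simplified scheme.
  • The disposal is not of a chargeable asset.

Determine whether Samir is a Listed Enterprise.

article 3 — Class-A Person: [the taxpayer has made a valid election under the simplified scheme? no] AND [the taxpayer is not connected with the counterparty? no] → not satisfied.
article 12 — Reportable Resident: [not a Class-A Person (article 3)? yes] AND [the taxpayer is resident for the tax year? no] → not satisfied.
article 10 — Accredited Entity: [the arrangement has not been notified to the authority? yes] OR [the income arises from sources within the territory? yes] → satisfied.
article 4 — Tier II Resident: [the taxpayer does not control the paying entity? no] AND [the taxpayer keeps adequate books and records? no] → not satisfied.
article 8 — Licensed Enterprise: [not a Reportable Resident (article 12)? yes] AND [not an Accredited Entity (article 10)? no] AND [not a Tier II Resident (article 4)? yes] → not satisfied.
article 1 — Class-A Enterprise: [the disposal is of a chargeable asset? no] AND [the taxpayer is connected with the counterparty? yes] AND [the taxpayer has made a valid election under the simplified scheme? no] → not satisfied.
article 2 — Excluded Entity: [the taxpayer is connected with the counterparty? yes] OR [the taxpayer carries on a trade? no] → satisfied.
article 13 — Reportable Trader: [the taxpayer is registered for indirect tax? yes] AND [the taxpayer does not control the paying entity? no] AND [the taxpayer does not carry on a trade? yes] → not satisfied.
article 5 — Class-E Person: [not a Class-A Enterprise (article 1)? yes] AND [Excluded Entity (article 2)? yes] AND [Reportable Trader (article 13)? no] → not satisfied.
article 6 — Listed Enterprise: [Licensed Enterprise (article 8)? no] OR [Class-E Person (article 5)? no] → not satisfied.

No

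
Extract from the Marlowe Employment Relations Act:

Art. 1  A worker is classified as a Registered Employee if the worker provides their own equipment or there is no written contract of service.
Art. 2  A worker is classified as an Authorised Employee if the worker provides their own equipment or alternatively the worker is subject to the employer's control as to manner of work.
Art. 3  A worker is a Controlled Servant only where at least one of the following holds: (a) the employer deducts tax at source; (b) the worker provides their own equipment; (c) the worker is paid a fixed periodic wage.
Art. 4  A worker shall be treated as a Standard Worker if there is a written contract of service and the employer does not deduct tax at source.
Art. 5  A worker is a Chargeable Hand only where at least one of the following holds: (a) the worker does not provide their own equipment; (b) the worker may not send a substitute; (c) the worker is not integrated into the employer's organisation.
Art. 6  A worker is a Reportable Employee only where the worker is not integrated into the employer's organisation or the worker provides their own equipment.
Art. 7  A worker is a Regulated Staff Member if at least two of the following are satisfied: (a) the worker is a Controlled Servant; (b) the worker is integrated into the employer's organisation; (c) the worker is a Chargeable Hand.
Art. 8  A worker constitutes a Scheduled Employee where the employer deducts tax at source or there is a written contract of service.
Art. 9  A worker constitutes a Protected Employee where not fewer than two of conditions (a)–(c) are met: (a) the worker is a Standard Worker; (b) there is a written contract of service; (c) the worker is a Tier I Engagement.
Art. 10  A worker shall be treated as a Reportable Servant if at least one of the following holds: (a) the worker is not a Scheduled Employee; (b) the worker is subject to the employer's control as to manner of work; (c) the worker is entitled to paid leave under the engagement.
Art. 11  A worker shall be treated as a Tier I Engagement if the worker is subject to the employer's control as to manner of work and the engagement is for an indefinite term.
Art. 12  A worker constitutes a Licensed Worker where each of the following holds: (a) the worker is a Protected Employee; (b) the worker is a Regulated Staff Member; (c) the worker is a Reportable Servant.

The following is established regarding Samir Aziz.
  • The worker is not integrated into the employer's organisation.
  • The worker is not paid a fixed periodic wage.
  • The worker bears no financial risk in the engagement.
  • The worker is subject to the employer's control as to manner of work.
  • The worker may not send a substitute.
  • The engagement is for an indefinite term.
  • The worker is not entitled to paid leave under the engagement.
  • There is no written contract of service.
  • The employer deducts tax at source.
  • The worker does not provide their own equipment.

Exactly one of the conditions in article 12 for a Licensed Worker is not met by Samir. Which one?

article 4 — Standard Worker: [there is a written contract of service? no] AND [the employer does not deduct tax at source? no] → not satisfied.
article 11 — Tier I Engagement: [the worker is subject to the employer's control as to manner of work? yes] AND [the engagement is for an indefinite term? yes] → satisfied.
article 9 — Protected Employee: Standard Worker (article 4)? no; there is a written contract of service? no; Tier I Engagement (article 11)? yes — 1 of 3 hold (need ≥2) → not satisfied.
article 3 — Controlled Servant: [the employer deducts tax at source? yes] OR [the worker provides their own equipment? no] OR [the worker is paid a fixed periodic wage? no] → satisfied.
article 5 — Chargeable Hand: [the worker does not provide their own equipment? yes] OR [the worker may not send a substitute? yes] OR [the worker is not integrated into the employer's organisation? yes] → satisfied.
article 7 — Regulated Staff Member: Controlled Servant (article 3)? yes; the worker is integrated into the employer's organisation? no; Chargeable Hand (article 5)? yes — 2 of 3 hold (need ≥2) → satisfied.
article 8 — Scheduled Employee: [the employer deducts tax at source? yes] OR [there is a written contract of service? no] → satisfied.
article 10 — Reportable Servant: [not a Scheduled Employee (article 8)? no] OR [the worker is subject to the employer's control as to manner of work? yes] OR [the worker is entitled to paid leave under the engagement? no] → satisfied.
article 12 — Licensed Worker: [Protected Employee (article 9)? no] AND [Regulated Staff Member (article 7)? yes] AND [Reportable Servant (article 10)? yes] → not satisfied.

Protected Employee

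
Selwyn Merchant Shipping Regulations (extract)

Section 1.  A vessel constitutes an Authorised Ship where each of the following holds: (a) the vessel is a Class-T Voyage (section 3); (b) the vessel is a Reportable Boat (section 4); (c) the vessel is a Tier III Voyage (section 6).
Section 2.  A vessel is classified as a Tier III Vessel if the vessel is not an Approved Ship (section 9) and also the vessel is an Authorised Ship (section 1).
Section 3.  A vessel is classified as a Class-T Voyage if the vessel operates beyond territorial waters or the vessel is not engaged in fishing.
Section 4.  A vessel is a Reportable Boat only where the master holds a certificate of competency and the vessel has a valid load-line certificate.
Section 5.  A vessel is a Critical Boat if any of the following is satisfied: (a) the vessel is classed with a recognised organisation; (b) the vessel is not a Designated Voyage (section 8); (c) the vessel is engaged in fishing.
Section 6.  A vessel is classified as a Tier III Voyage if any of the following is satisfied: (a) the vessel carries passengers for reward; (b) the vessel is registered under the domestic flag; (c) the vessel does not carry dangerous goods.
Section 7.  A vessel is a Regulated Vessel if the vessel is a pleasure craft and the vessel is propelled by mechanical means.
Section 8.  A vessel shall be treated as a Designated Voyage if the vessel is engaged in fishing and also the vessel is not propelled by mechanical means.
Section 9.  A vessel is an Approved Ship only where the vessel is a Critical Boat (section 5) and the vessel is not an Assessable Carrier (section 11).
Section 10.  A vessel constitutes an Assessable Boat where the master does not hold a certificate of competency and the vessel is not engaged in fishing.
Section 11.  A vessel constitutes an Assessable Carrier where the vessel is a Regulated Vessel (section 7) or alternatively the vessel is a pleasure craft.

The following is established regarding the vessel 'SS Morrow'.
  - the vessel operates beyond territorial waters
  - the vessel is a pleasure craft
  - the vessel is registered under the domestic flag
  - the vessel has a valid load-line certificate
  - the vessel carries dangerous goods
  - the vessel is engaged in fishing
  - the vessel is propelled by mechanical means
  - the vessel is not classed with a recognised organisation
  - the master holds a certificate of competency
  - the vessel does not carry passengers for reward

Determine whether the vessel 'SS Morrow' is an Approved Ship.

No

section 8 — Designated Voyage: [the vessel is engaged in fishing? yes] AND [the vessel is not propelled by mechanical means? no] → not satisfied.
section 5 — Critical Boat: [the vessel is classed with a recognised organisation? no] OR [not a Designated Voyage (section 8)? yes] OR [the vessel is engaged in fishing? yes] → satisfied.
section 7 — Regulated Vessel: [the vessel is a pleasure craft? yes] AND [the vessel is propelled by mechanical means? yes] → satisfied.
section 11 — Assessable Carrier: [Regulated Vessel (section 7)? yes] OR [the vessel is a pleasure craft? yes] → satisfied.
section 9 — Approved Ship: [Critical Boat (section 5)? yes] AND [not an Assessable Carrier (section 11)? no] → not satisfied.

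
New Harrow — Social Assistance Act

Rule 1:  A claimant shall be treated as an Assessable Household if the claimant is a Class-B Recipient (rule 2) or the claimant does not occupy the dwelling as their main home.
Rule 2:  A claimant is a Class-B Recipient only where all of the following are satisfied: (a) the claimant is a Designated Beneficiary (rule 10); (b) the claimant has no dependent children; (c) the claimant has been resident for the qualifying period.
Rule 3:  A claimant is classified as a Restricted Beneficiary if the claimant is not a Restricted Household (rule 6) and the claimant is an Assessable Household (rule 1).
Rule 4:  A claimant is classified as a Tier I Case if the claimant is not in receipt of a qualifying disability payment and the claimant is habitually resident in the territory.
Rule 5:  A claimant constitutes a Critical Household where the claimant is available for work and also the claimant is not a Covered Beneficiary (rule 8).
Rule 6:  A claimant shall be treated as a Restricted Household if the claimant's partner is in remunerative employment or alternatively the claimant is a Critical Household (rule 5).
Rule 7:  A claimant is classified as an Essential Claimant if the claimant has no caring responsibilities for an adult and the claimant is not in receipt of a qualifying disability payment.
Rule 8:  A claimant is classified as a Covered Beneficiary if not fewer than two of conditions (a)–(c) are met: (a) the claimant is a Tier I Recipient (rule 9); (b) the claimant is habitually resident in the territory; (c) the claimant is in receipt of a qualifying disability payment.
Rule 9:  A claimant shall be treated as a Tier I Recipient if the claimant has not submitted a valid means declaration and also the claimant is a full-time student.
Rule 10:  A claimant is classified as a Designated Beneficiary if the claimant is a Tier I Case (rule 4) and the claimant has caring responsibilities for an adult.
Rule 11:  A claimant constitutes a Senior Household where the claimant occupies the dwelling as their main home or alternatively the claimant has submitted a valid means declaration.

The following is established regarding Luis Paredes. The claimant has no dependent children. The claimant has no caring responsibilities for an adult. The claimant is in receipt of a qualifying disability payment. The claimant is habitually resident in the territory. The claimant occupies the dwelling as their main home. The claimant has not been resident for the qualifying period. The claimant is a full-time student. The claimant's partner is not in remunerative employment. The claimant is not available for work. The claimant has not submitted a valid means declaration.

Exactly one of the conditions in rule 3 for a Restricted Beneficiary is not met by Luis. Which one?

Assessable Household

rule 9 — Tier I Recipient: [the claimant has not submitted a valid means declaration? yes] AND [the claimant is a full-time student? yes] → satisfied.
rule 8 — Covered Beneficiary: Tier I Recipient (rule 9)? yes; the claimant is habitually resident in the territory? yes; the claimant is in receipt of a qualifying disability payment? yes — 3 of 3 hold (need ≥2) → satisfied.
rule 5 — Critical Household: [the claimant is available for work? no] AND [not a Covered Beneficiary (rule 8)? no] → not satisfied.
rule 6 — Restricted Household: [the claimant's partner is in remunerative employment? no] OR [Critical Household (rule 5)? no] → not satisfied.
rule 4 — Tier I Case: [the claimant is not in receipt of a qualifying disability payment? no] AND [the claimant is habitually resident in the territory? yes] → not satisfied.
rule 10 — Designated Beneficiary: [Tier I Case (rule 4)? no] AND [the claimant has caring responsibilities for an adult? no] → not satisfied.
rule 2 — Class-B Recipient: [Designated Beneficiary (rule 10)? no] AND [the claimant has no dependent children? yes] AND [the claimant has been resident for the qualifying period? no] → not satisfied.
rule 1 — Assessable Household: [Class-B Recipient (rule 2)? no] OR [the claimant does not occupy the dwelling as their main home? no] → not satisfied.
rule 3 — Restricted Beneficiary: [not a Restricted Household (rule 6)? yes] AND [Assessable Household (rule 1)? no] → not satisfied.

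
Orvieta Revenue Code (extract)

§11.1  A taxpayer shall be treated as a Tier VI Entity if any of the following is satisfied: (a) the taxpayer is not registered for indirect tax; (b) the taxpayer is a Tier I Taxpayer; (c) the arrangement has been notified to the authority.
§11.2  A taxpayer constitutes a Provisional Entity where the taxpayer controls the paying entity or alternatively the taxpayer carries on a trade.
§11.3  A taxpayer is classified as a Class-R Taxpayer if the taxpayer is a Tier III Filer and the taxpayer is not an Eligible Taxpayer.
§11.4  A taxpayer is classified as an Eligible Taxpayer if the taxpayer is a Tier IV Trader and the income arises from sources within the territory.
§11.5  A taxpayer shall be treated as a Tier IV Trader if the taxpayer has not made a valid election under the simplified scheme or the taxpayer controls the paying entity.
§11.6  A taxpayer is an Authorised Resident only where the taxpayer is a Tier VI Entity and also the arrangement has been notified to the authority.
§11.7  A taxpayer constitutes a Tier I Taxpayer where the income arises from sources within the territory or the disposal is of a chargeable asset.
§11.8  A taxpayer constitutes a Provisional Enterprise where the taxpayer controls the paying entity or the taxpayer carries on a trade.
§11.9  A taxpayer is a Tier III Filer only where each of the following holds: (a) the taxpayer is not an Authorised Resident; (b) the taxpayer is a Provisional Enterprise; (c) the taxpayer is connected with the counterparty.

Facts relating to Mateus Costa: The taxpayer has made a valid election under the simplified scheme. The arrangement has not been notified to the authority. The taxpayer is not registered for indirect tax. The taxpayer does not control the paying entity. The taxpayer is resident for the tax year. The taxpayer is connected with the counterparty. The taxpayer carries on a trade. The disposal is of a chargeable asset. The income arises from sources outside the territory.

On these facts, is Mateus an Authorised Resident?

Under §11.7: the income arises from sources within the territory? no; or the disposal is of a chargeable asset? yes. So the taxpayer is a Tier I Taxpayer.
Under §11.1: the taxpayer is not registered for indirect tax? yes; or Tier I Taxpayer (§11.7)? yes; or the arrangement has been notified to the authority? no. So the taxpayer is a Tier VI Entity.
Under §11.6: Tier VI Entity (§11.1)? yes; and the arrangement has been notified to the authority? no. So the taxpayer is not an Authorised Resident.

No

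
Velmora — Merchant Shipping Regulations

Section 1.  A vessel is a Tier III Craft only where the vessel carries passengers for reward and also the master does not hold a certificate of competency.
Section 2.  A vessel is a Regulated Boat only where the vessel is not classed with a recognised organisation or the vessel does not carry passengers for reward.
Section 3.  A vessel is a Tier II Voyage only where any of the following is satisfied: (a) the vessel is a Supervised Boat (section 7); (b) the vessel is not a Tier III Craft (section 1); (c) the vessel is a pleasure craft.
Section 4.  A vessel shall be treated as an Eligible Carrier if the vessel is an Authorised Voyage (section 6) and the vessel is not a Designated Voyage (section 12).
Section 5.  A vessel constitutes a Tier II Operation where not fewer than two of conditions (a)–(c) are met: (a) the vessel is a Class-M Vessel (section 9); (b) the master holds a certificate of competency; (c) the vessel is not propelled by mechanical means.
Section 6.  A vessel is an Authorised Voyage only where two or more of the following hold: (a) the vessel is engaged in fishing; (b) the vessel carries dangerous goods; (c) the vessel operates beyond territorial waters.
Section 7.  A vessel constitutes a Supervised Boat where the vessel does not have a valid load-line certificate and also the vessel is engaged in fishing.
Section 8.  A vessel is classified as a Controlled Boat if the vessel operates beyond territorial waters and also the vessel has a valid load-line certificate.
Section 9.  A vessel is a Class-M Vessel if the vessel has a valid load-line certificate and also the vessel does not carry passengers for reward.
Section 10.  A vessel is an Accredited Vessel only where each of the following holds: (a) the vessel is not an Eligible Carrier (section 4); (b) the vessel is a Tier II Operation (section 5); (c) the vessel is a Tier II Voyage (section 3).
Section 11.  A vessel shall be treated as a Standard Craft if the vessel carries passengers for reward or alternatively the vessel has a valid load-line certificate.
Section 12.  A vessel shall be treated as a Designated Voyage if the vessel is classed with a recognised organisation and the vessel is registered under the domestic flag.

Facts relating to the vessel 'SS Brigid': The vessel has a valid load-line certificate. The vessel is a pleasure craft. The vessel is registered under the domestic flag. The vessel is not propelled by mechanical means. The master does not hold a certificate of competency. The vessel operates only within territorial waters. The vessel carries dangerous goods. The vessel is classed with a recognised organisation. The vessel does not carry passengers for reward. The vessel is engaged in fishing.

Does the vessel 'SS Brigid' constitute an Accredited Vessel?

section 6 — Authorised Voyage: the vessel is engaged in fishing? yes; the vessel carries dangerous goods? yes; the vessel operates beyond territorial waters? no — 2 of 3 hold (need ≥2) → satisfied.
section 12 — Designated Voyage: [the vessel is classed with a recognised organisation? yes] AND [the vessel is registered under the domestic flag? yes] → satisfied.
section 4 — Eligible Carrier: [Authorised Voyage (section 6)? yes] AND [not a Designated Voyage (section 12)? no] → not satisfied.
section 9 — Class-M Vessel: [the vessel has a valid load-line certificate? yes] AND [the vessel does not carry passengers for reward? yes] → satisfied.
section 5 — Tier II Operation: Class-M Vessel (section 9)? yes; the master holds a certificate of competency? no; the vessel is not propelled by mechanical means? yes — 2 of 3 hold (need ≥2) → satisfied.
section 7 — Supervised Boat: [the vessel does not have a valid load-line certificate? no] AND [the vessel is engaged in fishing? yes] → not satisfied.
section 1 — Tier III Craft: [the vessel carries passengers for reward? no] AND [the master does not hold a certificate of competency? yes] → not satisfied.
section 3 — Tier II Voyage: [Supervised Boat (section 7)? no] OR [not a Tier III Craft (section 1)? yes] OR [the vessel is a pleasure craft? yes] → satisfied.
section 10 — Accredited Vessel: [not an Eligible Carrier (section 4)? yes] AND [Tier II Operation (section 5)? yes] AND [Tier II Voyage (section 3)? yes] → satisfied.

Yes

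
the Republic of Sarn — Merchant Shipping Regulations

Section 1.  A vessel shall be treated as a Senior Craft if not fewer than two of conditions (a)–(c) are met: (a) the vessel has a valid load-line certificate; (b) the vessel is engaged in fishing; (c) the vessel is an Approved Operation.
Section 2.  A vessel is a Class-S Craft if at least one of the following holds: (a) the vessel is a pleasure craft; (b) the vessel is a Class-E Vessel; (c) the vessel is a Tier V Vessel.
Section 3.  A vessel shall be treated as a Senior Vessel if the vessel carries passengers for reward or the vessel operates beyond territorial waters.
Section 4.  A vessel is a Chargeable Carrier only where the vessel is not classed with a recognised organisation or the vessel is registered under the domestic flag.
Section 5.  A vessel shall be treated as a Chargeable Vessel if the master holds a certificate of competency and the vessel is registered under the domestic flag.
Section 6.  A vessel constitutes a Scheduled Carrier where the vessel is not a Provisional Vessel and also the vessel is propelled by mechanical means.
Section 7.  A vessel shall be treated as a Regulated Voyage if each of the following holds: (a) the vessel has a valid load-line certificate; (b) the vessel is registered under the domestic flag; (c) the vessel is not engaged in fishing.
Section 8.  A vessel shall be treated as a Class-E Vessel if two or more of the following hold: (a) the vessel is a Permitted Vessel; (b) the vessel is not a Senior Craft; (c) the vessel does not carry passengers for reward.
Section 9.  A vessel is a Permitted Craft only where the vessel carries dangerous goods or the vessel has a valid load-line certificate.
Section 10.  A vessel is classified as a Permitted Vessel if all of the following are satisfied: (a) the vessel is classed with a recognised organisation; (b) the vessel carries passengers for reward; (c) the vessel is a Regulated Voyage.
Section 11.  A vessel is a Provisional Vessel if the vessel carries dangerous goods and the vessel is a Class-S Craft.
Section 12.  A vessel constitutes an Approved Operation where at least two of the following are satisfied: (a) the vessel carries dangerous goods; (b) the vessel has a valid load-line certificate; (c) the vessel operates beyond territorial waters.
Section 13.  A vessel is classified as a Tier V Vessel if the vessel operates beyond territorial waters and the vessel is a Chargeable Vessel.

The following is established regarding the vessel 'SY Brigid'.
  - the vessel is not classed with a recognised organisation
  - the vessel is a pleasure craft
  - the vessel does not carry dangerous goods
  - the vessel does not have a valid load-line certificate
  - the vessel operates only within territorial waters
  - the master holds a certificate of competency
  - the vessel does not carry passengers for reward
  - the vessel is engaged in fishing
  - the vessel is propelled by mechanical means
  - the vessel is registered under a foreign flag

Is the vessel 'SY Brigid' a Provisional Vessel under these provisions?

Under section 7: the vessel has a valid load-line certificate? no; and the vessel is registered under the domestic flag? no; and the vessel is not engaged in fishing? no. So the vessel is not a Regulated Voyage.
Under section 10: the vessel is classed with a recognised organisation? no; and the vessel carries passengers for reward? no; and Regulated Voyage (section 7)? no. So the vessel is not a Permitted Vessel.
Under section 12: the vessel carries dangerous goods? no; the vessel has a valid load-line certificate? no; the vessel operates beyond territorial waters? no — 0 of 3 hold (need ≥2) → not satisfied.
Under section 1: the vessel has a valid load-line certificate? no; the vessel is engaged in fishing? yes; Approved Operation (section 12)? no — 1 of 3 hold (need ≥2) → not satisfied.
Under section 8: Permitted Vessel (section 10)? no; not a Senior Craft (section 1)? yes; the vessel does not carry passengers for reward? yes — 2 of 3 hold (need ≥2) → satisfied.
Under section 5: the master holds a certificate of competency? yes; and the vessel is registered under the domestic flag? no. So the vessel is not a Chargeable Vessel.
Under section 13: the vessel operates beyond territorial waters? no; and Chargeable Vessel (section 5)? no. So the vessel is not a Tier V Vessel.
Under section 2: the vessel is a pleasure craft? yes; or Class-E Vessel (section 8)? yes; or Tier V Vessel (section 13)? no. So the vessel is a Class-S Craft.
Under section 11: the vessel carries dangerous goods? no; and Class-S Craft (section 2)? yes. So the vessel is not a Provisional Vessel.

No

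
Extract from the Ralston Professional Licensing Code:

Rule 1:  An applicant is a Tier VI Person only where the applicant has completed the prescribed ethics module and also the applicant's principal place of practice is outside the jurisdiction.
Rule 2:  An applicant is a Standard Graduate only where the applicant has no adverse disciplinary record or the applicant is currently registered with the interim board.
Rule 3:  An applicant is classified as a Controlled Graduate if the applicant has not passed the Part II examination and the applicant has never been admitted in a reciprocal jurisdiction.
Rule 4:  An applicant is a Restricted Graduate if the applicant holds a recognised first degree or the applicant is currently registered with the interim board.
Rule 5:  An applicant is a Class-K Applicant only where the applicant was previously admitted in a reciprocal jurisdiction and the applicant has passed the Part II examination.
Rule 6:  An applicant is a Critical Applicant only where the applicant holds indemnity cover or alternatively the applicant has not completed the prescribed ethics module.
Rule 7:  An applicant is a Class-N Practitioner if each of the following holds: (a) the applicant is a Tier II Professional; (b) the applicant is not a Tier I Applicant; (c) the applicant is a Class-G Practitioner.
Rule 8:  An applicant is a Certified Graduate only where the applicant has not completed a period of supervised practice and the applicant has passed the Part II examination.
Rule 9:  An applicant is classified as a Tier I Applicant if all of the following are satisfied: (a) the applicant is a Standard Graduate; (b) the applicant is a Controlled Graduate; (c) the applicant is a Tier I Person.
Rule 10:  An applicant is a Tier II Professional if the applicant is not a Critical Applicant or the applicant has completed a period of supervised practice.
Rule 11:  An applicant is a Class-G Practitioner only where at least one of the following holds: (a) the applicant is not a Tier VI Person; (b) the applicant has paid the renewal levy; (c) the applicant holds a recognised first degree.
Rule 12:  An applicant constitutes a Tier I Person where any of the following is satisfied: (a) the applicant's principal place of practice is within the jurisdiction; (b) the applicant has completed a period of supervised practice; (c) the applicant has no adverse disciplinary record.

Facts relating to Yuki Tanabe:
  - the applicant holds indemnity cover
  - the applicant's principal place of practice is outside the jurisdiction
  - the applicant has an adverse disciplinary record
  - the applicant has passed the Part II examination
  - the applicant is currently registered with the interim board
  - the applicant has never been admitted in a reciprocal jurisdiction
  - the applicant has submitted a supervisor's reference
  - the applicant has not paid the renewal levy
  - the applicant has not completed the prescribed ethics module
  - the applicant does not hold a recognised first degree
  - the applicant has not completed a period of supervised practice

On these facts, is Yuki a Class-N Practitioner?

No

Under rule 6: the applicant holds indemnity cover? yes; or the applicant has not completed the prescribed ethics module? yes. So the applicant is a Critical Applicant.
Under rule 10: not a Critical Applicant (rule 6)? no; or the applicant has completed a period of supervised practice? no. So the applicant is not a Tier II Professional.
Under rule 2: the applicant has no adverse disciplinary record? no; or the applicant is currently registered with the interim board? yes. So the applicant is a Standard Graduate.
Under rule 3: the applicant has not passed the Part II examination? no; and the applicant has never been admitted in a reciprocal jurisdiction? yes. So the applicant is not a Controlled Graduate.
Under rule 12: the applicant's principal place of practice is within the jurisdiction? no; or the applicant has completed a period of supervised practice? no; or the applicant has no adverse disciplinary record? no. So the applicant is not a Tier I Person.
Under rule 9: Standard Graduate (rule 2)? yes; and Controlled Graduate (rule 3)? no; and Tier I Person (rule 12)? no. So the applicant is not a Tier I Applicant.
Under rule 1: the applicant has completed the prescribed ethics module? no; and the applicant's principal place of practice is outside the jurisdiction? yes. So the applicant is not a Tier VI Person.
Under rule 11: not a Tier VI Person (rule 1)? yes; or the applicant has paid the renewal levy? no; or the applicant holds a recognised first degree? no. So the applicant is a Class-G Practitioner.
Under rule 7: Tier II Professional (rule 10)? no; and not a Tier I Applicant (rule 9)? yes; and Class-G Practitioner (rule 11)? yes. So the applicant is not a Class-N Practitioner.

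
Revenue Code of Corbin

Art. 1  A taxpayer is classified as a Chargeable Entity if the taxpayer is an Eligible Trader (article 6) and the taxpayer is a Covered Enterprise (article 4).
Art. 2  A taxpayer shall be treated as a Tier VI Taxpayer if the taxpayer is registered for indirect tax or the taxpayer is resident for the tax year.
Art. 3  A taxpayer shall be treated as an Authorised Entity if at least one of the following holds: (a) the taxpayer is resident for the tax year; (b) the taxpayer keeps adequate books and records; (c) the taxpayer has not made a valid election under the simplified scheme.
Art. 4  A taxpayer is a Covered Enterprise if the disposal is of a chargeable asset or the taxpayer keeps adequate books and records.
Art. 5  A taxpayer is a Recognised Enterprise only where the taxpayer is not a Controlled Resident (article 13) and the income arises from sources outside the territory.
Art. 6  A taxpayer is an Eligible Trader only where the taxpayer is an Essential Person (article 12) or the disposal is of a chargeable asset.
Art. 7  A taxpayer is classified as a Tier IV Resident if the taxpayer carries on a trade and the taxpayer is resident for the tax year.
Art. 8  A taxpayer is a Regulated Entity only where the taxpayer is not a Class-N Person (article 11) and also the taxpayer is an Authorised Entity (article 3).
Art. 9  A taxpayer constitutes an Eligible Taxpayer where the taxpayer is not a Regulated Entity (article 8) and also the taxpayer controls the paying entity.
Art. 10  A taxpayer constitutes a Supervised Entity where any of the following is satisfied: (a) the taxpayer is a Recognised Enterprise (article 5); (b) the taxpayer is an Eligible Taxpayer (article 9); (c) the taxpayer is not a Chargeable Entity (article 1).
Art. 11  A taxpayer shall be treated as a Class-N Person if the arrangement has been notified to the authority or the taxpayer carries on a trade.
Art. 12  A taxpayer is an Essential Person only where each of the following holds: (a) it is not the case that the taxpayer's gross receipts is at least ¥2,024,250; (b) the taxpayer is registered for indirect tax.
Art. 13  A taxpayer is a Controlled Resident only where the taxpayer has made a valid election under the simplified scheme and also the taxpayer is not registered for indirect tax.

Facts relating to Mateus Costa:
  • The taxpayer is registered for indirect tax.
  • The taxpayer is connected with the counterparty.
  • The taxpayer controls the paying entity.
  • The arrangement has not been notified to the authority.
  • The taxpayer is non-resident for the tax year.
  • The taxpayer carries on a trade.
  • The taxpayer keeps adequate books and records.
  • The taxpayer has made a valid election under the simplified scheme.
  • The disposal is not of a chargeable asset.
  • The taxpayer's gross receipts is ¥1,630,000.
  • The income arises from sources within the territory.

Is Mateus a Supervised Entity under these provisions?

Yes

Under article 13: the taxpayer has made a valid election under the simplified scheme? yes; and the taxpayer is not registered for indirect tax? no. So the taxpayer is not a Controlled Resident.
Under article 5: not a Controlled Resident (article 13)? yes; and the income arises from sources outside the territory? no. So the taxpayer is not a Recognised Enterprise.
Under article 11: the arrangement has been notified to the authority? no; or the taxpayer carries on a trade? yes. So the taxpayer is a Class-N Person.
Under article 3: the taxpayer is resident for the tax year? no; or the taxpayer keeps adequate books and records? yes; or the taxpayer has not made a valid election under the simplified scheme? no. So the taxpayer is an Authorised Entity.
Under article 8: not a Class-N Person (article 11)? no; and Authorised Entity (article 3)? yes. So the taxpayer is not a Regulated Entity.
Under article 9: not a Regulated Entity (article 8)? yes; and the taxpayer controls the paying entity? yes. So the taxpayer is an Eligible Taxpayer.
Under article 12: taxpayer's gross receipts: ¥1,630,000 ≥ ¥2,024,250? no, so negated condition yes; and the taxpayer is registered for indirect tax? yes. So the taxpayer is an Essential Person.
Under article 6: Essential Person (article 12)? yes; or the disposal is of a chargeable asset? no. So the taxpayer is an Eligible Trader.
Under article 4: the disposal is of a chargeable asset? no; or the taxpayer keeps adequate books and records? yes. So the taxpayer is a Covered Enterprise.
Under article 1: Eligible Trader (article 6)? yes; and Covered Enterprise (article 4)? yes. So the taxpayer is a Chargeable Entity.
Under article 10: Recognised Enterprise (article 5)? no; or Eligible Taxpayer (article 9)? yes; or not a Chargeable Entity (article 1)? no. So the taxpayer is a Supervised Entity.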